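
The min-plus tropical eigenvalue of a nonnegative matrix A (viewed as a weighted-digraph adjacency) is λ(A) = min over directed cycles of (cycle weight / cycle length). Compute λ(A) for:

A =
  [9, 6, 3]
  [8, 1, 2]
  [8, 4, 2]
λ(A) = 1

Enumerate directed cycles and compute their means (weight / length). Sample:
  cycle 0 → 0: weight = 9, length = 1, mean = 9/1 ≈ 9.000
  cycle 1 → 1: weight = 1, length = 1, mean = 1/1 ≈ 1.000
  cycle 2 → 2: weight = 2, length = 1, mean = 2/1 ≈ 2.000
  cycle 0 → 1 → 0: weight = 14, length = 2, mean = 14/2 ≈ 7.000
  cycle 0 → 2 → 0: weight = 11, length = 2, mean = 11/2 ≈ 5.500
  cycle 1 → 0 → 1: weight = 14, length = 2, mean = 14/2 ≈ 7.000
Minimum mean = 1.000, attained e.g. along the cycle 1 → 1 with weight 1 and length 1. So λ(A) = 1/1 = 1.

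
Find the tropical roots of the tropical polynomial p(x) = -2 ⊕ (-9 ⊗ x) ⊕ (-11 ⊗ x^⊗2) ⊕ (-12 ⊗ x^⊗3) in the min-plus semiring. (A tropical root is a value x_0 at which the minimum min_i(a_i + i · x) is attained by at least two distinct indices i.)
Roots: {1, 2, 7}

Each tropical root is a break point of the lower envelope of the lines y = a_i + i · x (there are 4 lines, with slopes 0, 1, ..., 3). Only the lines that attain the minimum somewhere contribute to roots; other lines are dominated. Here the surviving (envelope) indices are i = 3, i = 2, i = 1, i = 0.
Intersections between consecutive envelope lines give the roots: for adjacent envelope indices i < j the intersection is x = (a_i − a_j) / (j − i). Reading off the sorted break points: {1, 2, 7}.
Verification: at each break x_0, at least two indices attain the minimum of min_i(a_i + i · x_0).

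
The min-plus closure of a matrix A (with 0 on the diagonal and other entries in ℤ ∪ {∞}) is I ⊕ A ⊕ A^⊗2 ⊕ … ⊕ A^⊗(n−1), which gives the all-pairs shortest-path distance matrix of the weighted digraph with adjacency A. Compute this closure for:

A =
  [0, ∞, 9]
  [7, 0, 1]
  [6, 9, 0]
Closure =
  [0, 18, 9]
  [7, 0, 1]
  [6, 9, 0]

This is the Floyd-Warshall all-pairs shortest-path computation. For each intermediate vertex k = 0, 1, …, 2, update dist[i][j] ← min(dist[i][j], dist[i][k] + dist[k][j]). The final matrix gives, for each (i, j), the minimum total weight of any directed path from i to j (possibly empty when i = j).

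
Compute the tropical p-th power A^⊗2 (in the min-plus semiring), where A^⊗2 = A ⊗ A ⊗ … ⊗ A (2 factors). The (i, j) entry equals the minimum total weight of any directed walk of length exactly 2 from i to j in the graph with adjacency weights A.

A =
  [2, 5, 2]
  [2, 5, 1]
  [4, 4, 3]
A^⊗2 =
  [4, 6, 4]
  [4, 5, 4]
  [6, 7, 5]

Each entry (A^⊗2)_ij equals the minimum over all length-2 walks i = v_0 → v_1 → … → v_2 = j of Σ_t A[v_t][v_{t+1}]. For example, for (i, j) = (0, 2) we minimise over 3 possible intermediate vertex sequences; the minimum is 4, attained along the walk 0 → 0 → 2.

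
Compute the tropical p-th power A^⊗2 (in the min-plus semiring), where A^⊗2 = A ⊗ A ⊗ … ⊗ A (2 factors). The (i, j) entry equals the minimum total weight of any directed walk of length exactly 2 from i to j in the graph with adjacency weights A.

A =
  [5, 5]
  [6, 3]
A^⊗2 =
  [10, 8]
  [9, 6]

Each entry (A^⊗2)_ij equals the minimum over all length-2 walks i = v_0 → v_1 → … → v_2 = j of Σ_t A[v_t][v_{t+1}]. For example, for (i, j) = (0, 1) we minimise over 2 possible intermediate vertex sequences; the minimum is 8, attained along the walk 0 → 1 → 1.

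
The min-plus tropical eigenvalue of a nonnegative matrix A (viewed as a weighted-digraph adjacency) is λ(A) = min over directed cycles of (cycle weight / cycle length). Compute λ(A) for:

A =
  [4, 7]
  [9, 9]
λ(A) = 4

Enumerate directed cycles and compute their means (weight / length). Sample:
  cycle 0 → 0: weight = 4, length = 1, mean = 4/1 ≈ 4.000
  cycle 1 → 1: weight = 9, length = 1, mean = 9/1 ≈ 9.000
  cycle 0 → 1 → 0: weight = 16, length = 2, mean = 16/2 ≈ 8.000
  cycle 1 → 0 → 1: weight = 16, length = 2, mean = 16/2 ≈ 8.000
Minimum mean = 4.000, attained e.g. along the cycle 0 → 0 with weight 4 and length 1. So λ(A) = 4/1 = 4.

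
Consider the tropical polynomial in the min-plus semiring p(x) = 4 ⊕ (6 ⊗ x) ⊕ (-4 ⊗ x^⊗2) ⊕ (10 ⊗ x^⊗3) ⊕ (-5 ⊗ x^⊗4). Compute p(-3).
p(-3) = -17

A tropical monomial a ⊗ x^⊗i evaluates to a + i · x. Evaluating each term at x = -3:
  Term 0 contributes 4 + 0 · -3 = 4
  Term 1 contributes 6 + 1 · -3 = 3
  Term 2 contributes -4 + 2 · -3 = -10
  Term 3 contributes 10 + 3 · -3 = 1
  Term 4 contributes -5 + 4 · -3 = -17
p(-3) = ⊕ of these = min[4, 3, -10, 1, -17] = -17.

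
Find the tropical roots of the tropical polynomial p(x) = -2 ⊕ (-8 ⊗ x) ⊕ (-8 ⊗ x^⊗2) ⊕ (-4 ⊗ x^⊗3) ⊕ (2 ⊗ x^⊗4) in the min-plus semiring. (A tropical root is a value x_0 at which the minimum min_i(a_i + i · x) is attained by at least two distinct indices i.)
Roots: {-6, -4, 0, 6}

Each tropical root is a break point of the lower envelope of the lines y = a_i + i · x (there are 5 lines, with slopes 0, 1, ..., 4). Only the lines that attain the minimum somewhere contribute to roots; other lines are dominated. Here the surviving (envelope) indices are i = 4, i = 3, i = 2, i = 1, i = 0.
Intersections between consecutive envelope lines give the roots: for adjacent envelope indices i < j the intersection is x = (a_i − a_j) / (j − i). Reading off the sorted break points: {-6, -4, 0, 6}.
Verification: at each break x_0, at least two indices attain the minimum of min_i(a_i + i · x_0).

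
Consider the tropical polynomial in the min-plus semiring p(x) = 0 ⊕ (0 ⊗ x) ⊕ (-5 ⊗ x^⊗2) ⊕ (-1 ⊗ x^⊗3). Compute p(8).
p(8) = 0

A tropical monomial a ⊗ x^⊗i evaluates to a + i · x. Evaluating each term at x = 8:
  Term 0 contributes 0 + 0 · 8 = 0
  Term 1 contributes 0 + 1 · 8 = 8
  Term 2 contributes -5 + 2 · 8 = 11
  Term 3 contributes -1 + 3 · 8 = 23
p(8) = ⊕ of these = min[0, 8, 11, 23] = 0.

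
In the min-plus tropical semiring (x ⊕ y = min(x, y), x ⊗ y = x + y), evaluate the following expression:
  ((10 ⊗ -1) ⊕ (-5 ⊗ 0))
((10 ⊗ -1) ⊕ (-5 ⊗ 0)) = -5

Expand innermost to outermost. Recall ⊕ takes the minimum of its arguments and ⊗ takes their sum. Working out the expression ((10 ⊗ -1) ⊕ (-5 ⊗ 0)) gives -5.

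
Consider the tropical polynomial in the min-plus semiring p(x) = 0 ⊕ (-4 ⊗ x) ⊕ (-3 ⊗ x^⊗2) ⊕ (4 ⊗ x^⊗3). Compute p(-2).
p(-2) = -7

A tropical monomial a ⊗ x^⊗i evaluates to a + i · x. Evaluating each term at x = -2:
  Term 0 contributes 0 + 0 · -2 = 0
  Term 1 contributes -4 + 1 · -2 = -6
  Term 2 contributes -3 + 2 · -2 = -7
  Term 3 contributes 4 + 3 · -2 = -2
p(-2) = ⊕ of these = min[0, -6, -7, -2] = -7.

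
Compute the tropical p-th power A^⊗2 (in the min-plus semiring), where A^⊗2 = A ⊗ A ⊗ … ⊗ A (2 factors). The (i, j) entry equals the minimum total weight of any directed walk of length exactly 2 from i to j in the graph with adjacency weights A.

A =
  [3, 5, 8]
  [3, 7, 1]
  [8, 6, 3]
A^⊗2 =
  [6, 8, 6]
  [6, 7, 4]
  [9, 9, 6]

Each entry (A^⊗2)_ij equals the minimum over all length-2 walks i = v_0 → v_1 → … → v_2 = j of Σ_t A[v_t][v_{t+1}]. For example, for (i, j) = (0, 2) we minimise over 3 possible intermediate vertex sequences; the minimum is 6, attained along the walk 0 → 1 → 2.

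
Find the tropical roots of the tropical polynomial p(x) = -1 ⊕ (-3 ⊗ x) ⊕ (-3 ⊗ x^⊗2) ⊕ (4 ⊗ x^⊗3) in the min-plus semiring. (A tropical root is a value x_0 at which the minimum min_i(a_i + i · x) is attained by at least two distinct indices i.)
Roots: {-7, 0, 2}

Each tropical root is a break point of the lower envelope of the lines y = a_i + i · x (there are 4 lines, with slopes 0, 1, ..., 3). Only the lines that attain the minimum somewhere contribute to roots; other lines are dominated. Here the surviving (envelope) indices are i = 3, i = 2, i = 1, i = 0.
Intersections between consecutive envelope lines give the roots: for adjacent envelope indices i < j the intersection is x = (a_i − a_j) / (j − i). Reading off the sorted break points: {-7, 0, 2}.
Verification: at each break x_0, at least two indices attain the minimum of min_i(a_i + i · x_0).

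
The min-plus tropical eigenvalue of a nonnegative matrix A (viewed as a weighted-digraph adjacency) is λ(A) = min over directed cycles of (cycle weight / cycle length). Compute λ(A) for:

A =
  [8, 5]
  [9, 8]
λ(A) = 7

Enumerate directed cycles and compute their means (weight / length). Sample:
  cycle 0 → 0: weight = 8, length = 1, mean = 8/1 ≈ 8.000
  cycle 1 → 1: weight = 8, length = 1, mean = 8/1 ≈ 8.000
  cycle 0 → 1 → 0: weight = 14, length = 2, mean = 14/2 ≈ 7.000
  cycle 1 → 0 → 1: weight = 14, length = 2, mean = 14/2 ≈ 7.000
Minimum mean = 7.000, attained e.g. along the cycle 0 → 1 → 0 with weight 14 and length 2. So λ(A) = 14/2 = 7.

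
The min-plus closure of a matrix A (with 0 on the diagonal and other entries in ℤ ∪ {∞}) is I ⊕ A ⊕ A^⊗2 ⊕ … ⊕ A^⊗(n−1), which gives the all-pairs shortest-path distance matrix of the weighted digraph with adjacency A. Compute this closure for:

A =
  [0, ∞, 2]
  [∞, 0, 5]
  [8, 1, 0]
Closure =
  [0, 3, 2]
  [13, 0, 5]
  [8, 1, 0]

This is the Floyd-Warshall all-pairs shortest-path computation. For each intermediate vertex k = 0, 1, …, 2, update dist[i][j] ← min(dist[i][j], dist[i][k] + dist[k][j]). The final matrix gives, for each (i, j), the minimum total weight of any directed path from i to j (possibly empty when i = j).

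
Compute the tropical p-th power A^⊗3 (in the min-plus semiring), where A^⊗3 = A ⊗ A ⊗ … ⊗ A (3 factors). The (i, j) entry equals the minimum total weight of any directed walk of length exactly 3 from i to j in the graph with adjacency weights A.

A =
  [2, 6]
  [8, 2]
A^⊗3 =
  [6, 10]
  [12, 6]

Each entry (A^⊗3)_ij equals the minimum over all length-3 walks i = v_0 → v_1 → … → v_3 = j of Σ_t A[v_t][v_{t+1}]. For example, for (i, j) = (0, 1) we minimise over 4 possible intermediate vertex sequences; the minimum is 10, attained along the walk 0 → 0 → 0 → 1.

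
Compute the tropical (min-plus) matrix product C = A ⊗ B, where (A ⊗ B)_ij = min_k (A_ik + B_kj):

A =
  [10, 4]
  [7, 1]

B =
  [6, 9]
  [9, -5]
A ⊗ B =
  [13, -1]
  [10, -4]

Apply the min-plus product entry-by-entry:
  C[0][0] = min over k of (A[0][0] + B[0][0] = 10 + 6 = 16, A[0][1] + B[1][0] = 4 + 9 = 13) = 13 (attained at k = 1)
  C[0][1] = min over k of (A[0][0] + B[0][1] = 10 + 9 = 19, A[0][1] + B[1][1] = 4 + -5 = -1) = -1 (attained at k = 1)
  C[1][0] = min over k of (A[1][0] + B[0][0] = 7 + 6 = 13, A[1][1] + B[1][0] = 1 + 9 = 10) = 10 (attained at k = 1)
  C[1][1] = min over k of (A[1][0] + B[0][1] = 7 + 9 = 16, A[1][1] + B[1][1] = 1 + -5 = -4) = -4 (attained at k = 1)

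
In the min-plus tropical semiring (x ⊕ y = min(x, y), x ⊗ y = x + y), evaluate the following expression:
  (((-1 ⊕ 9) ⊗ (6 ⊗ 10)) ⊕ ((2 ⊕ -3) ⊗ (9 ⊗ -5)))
(((-1 ⊕ 9) ⊗ (6 ⊗ 10)) ⊕ ((2 ⊕ -3) ⊗ (9 ⊗ -5))) = 1

Expand innermost to outermost. Recall ⊕ takes the minimum of its arguments and ⊗ takes their sum. Working out the expression (((-1 ⊕ 9) ⊗ (6 ⊗ 10)) ⊕ ((2 ⊕ -3) ⊗ (9 ⊗ -5))) gives 1.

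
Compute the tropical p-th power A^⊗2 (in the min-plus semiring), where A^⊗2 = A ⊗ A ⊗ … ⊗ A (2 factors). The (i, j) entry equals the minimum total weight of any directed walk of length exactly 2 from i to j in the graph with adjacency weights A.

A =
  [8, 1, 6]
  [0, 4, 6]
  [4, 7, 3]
A^⊗2 =
  [1, 5, 7]
  [4, 1, 6]
  [7, 5, 6]

Each entry (A^⊗2)_ij equals the minimum over all length-2 walks i = v_0 → v_1 → … → v_2 = j of Σ_t A[v_t][v_{t+1}]. For example, for (i, j) = (0, 2) we minimise over 3 possible intermediate vertex sequences; the minimum is 7, attained along the walk 0 → 1 → 2.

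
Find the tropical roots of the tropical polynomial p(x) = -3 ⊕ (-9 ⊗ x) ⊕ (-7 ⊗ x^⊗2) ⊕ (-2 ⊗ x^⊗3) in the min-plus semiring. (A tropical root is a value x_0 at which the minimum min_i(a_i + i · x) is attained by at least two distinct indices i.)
Roots: {-5, -2, 6}

Each tropical root is a break point of the lower envelope of the lines y = a_i + i · x (there are 4 lines, with slopes 0, 1, ..., 3). Only the lines that attain the minimum somewhere contribute to roots; other lines are dominated. Here the surviving (envelope) indices are i = 3, i = 2, i = 1, i = 0.
Intersections between consecutive envelope lines give the roots: for adjacent envelope indices i < j the intersection is x = (a_i − a_j) / (j − i). Reading off the sorted break points: {-5, -2, 6}.
Verification: at each break x_0, at least two indices attain the minimum of min_i(a_i + i · x_0).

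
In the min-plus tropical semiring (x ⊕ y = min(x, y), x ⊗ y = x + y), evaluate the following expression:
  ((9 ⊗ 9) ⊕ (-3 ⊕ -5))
((9 ⊗ 9) ⊕ (-3 ⊕ -5)) = -5

Expand innermost to outermost. Recall ⊕ takes the minimum of its arguments and ⊗ takes their sum. Working out the expression ((9 ⊗ 9) ⊕ (-3 ⊕ -5)) gives -5.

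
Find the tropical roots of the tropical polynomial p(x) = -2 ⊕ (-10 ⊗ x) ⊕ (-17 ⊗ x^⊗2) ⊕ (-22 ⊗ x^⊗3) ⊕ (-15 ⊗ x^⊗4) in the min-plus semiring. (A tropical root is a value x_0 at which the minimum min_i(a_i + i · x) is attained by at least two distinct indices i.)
Roots: {-7, 5, 7, 8}

Each tropical root is a break point of the lower envelope of the lines y = a_i + i · x (there are 5 lines, with slopes 0, 1, ..., 4). Only the lines that attain the minimum somewhere contribute to roots; other lines are dominated. Here the surviving (envelope) indices are i = 4, i = 3, i = 2, i = 1, i = 0.
Intersections between consecutive envelope lines give the roots: for adjacent envelope indices i < j the intersection is x = (a_i − a_j) / (j − i). Reading off the sorted break points: {-7, 5, 7, 8}.
Verification: at each break x_0, at least two indices attain the minimum of min_i(a_i + i · x_0).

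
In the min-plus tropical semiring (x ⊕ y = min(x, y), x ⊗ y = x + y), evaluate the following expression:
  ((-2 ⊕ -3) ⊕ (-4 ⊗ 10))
((-2 ⊕ -3) ⊕ (-4 ⊗ 10)) = -3

Expand innermost to outermost. Recall ⊕ takes the minimum of its arguments and ⊗ takes their sum. Working out the expression ((-2 ⊕ -3) ⊕ (-4 ⊗ 10)) gives -3.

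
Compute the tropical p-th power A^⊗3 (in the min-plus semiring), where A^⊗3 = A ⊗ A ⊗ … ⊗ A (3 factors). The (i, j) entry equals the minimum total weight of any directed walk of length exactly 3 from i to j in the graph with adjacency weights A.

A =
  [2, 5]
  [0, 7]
A^⊗3 =
  [6, 9]
  [4, 7]

Each entry (A^⊗3)_ij equals the minimum over all length-3 walks i = v_0 → v_1 → … → v_3 = j of Σ_t A[v_t][v_{t+1}]. For example, for (i, j) = (0, 1) we minimise over 4 possible intermediate vertex sequences; the minimum is 9, attained along the walk 0 → 0 → 0 → 1.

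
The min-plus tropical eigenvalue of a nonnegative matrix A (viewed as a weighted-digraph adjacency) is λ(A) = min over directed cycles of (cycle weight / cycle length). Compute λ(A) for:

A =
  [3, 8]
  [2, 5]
λ(A) = 3

Enumerate directed cycles and compute their means (weight / length). Sample:
  cycle 0 → 0: weight = 3, length = 1, mean = 3/1 ≈ 3.000
  cycle 1 → 1: weight = 5, length = 1, mean = 5/1 ≈ 5.000
  cycle 0 → 1 → 0: weight = 10, length = 2, mean = 10/2 ≈ 5.000
  cycle 1 → 0 → 1: weight = 10, length = 2, mean = 10/2 ≈ 5.000
Minimum mean = 3.000, attained e.g. along the cycle 0 → 0 with weight 3 and length 1. So λ(A) = 3/1 = 3.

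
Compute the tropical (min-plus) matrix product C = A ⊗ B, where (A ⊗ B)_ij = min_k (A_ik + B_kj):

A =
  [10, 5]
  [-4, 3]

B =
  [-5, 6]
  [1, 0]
A ⊗ B =
  [5, 5]
  [-9, 2]

Apply the min-plus product entry-by-entry:
  C[0][0] = min over k of (A[0][0] + B[0][0] = 10 + -5 = 5, A[0][1] + B[1][0] = 5 + 1 = 6) = 5 (attained at k = 0)
  C[0][1] = min over k of (A[0][0] + B[0][1] = 10 + 6 = 16, A[0][1] + B[1][1] = 5 + 0 = 5) = 5 (attained at k = 1)
  C[1][0] = min over k of (A[1][0] + B[0][0] = -4 + -5 = -9, A[1][1] + B[1][0] = 3 + 1 = 4) = -9 (attained at k = 0)
  C[1][1] = min over k of (A[1][0] + B[0][1] = -4 + 6 = 2, A[1][1] + B[1][1] = 3 + 0 = 3) = 2 (attained at k = 0)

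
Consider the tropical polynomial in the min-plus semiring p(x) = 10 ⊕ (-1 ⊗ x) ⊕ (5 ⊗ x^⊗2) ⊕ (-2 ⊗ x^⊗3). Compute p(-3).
p(-3) = -11

A tropical monomial a ⊗ x^⊗i evaluates to a + i · x. Evaluating each term at x = -3:
  Term 0 contributes 10 + 0 · -3 = 10
  Term 1 contributes -1 + 1 · -3 = -4
  Term 2 contributes 5 + 2 · -3 = -1
  Term 3 contributes -2 + 3 · -3 = -11
p(-3) = ⊕ of these = min[10, -4, -1, -11] = -11.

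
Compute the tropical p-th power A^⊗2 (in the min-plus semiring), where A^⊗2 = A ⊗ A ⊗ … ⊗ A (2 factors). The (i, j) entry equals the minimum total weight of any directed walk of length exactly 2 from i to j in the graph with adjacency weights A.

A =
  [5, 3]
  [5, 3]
A^⊗2 =
  [8, 6]
  [8, 6]

Each entry (A^⊗2)_ij equals the minimum over all length-2 walks i = v_0 → v_1 → … → v_2 = j of Σ_t A[v_t][v_{t+1}]. For example, for (i, j) = (0, 1) we minimise over 2 possible intermediate vertex sequences; the minimum is 6, attained along the walk 0 → 1 → 1.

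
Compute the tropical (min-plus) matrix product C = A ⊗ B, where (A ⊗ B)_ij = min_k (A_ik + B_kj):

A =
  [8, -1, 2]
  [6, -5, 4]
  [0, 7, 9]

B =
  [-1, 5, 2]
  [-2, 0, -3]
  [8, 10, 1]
A ⊗ B =
  [-3, -1, -4]
  [-7, -5, -8]
  [-1, 5, 2]

Apply the min-plus product entry-by-entry:
  C[0][0] = min over k of (A[0][0] + B[0][0] = 8 + -1 = 7, A[0][1] + B[1][0] = -1 + -2 = -3, A[0][2] + B[2][0] = 2 + 8 = 10) = -3 (attained at k = 1)
  C[0][1] = min over k of (A[0][0] + B[0][1] = 8 + 5 = 13, A[0][1] + B[1][1] = -1 + 0 = -1, A[0][2] + B[2][1] = 2 + 10 = 12) = -1 (attained at k = 1)
  C[0][2] = min over k of (A[0][0] + B[0][2] = 8 + 2 = 10, A[0][1] + B[1][2] = -1 + -3 = -4, A[0][2] + B[2][2] = 2 + 1 = 3) = -4 (attained at k = 1)
  C[1][0] = min over k of (A[1][0] + B[0][0] = 6 + -1 = 5, A[1][1] + B[1][0] = -5 + -2 = -7, A[1][2] + B[2][0] = 4 + 8 = 12) = -7 (attained at k = 1)
  C[1][1] = min over k of (A[1][0] + B[0][1] = 6 + 5 = 11, A[1][1] + B[1][1] = -5 + 0 = -5, A[1][2] + B[2][1] = 4 + 10 = 14) = -5 (attained at k = 1)
  C[1][2] = min over k of (A[1][0] + B[0][2] = 6 + 2 = 8, A[1][1] + B[1][2] = -5 + -3 = -8, A[1][2] + B[2][2] = 4 + 1 = 5) = -8 (attained at k = 1)
  C[2][0] = min over k of (A[2][0] + B[0][0] = 0 + -1 = -1, A[2][1] + B[1][0] = 7 + -2 = 5, A[2][2] + B[2][0] = 9 + 8 = 17) = -1 (attained at k = 0)
  C[2][1] = min over k of (A[2][0] + B[0][1] = 0 + 5 = 5, A[2][1] + B[1][1] = 7 + 0 = 7, A[2][2] + B[2][1] = 9 + 10 = 19) = 5 (attained at k = 0)
  C[2][2] = min over k of (A[2][0] + B[0][2] = 0 + 2 = 2, A[2][1] + B[1][2] = 7 + -3 = 4, A[2][2] + B[2][2] = 9 + 1 = 10) = 2 (attained at k = 0)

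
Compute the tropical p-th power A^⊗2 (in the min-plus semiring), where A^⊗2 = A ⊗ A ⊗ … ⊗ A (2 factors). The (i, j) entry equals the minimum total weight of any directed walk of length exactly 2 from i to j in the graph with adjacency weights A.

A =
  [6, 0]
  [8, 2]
A^⊗2 =
  [8, 2]
  [10, 4]

Each entry (A^⊗2)_ij equals the minimum over all length-2 walks i = v_0 → v_1 → … → v_2 = j of Σ_t A[v_t][v_{t+1}]. For example, for (i, j) = (0, 1) we minimise over 2 possible intermediate vertex sequences; the minimum is 2, attained along the walk 0 → 1 → 1.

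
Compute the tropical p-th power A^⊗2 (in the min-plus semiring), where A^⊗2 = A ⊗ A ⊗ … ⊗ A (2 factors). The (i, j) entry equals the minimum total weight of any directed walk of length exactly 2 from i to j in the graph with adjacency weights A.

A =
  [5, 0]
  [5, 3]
A^⊗2 =
  [5, 3]
  [8, 5]

Each entry (A^⊗2)_ij equals the minimum over all length-2 walks i = v_0 → v_1 → … → v_2 = j of Σ_t A[v_t][v_{t+1}]. For example, for (i, j) = (0, 1) we minimise over 2 possible intermediate vertex sequences; the minimum is 3, attained along the walk 0 → 1 → 1.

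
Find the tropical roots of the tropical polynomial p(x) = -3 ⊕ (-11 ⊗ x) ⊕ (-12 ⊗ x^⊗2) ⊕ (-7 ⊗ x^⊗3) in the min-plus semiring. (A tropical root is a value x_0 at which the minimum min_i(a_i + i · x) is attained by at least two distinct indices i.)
Roots: {-5, 1, 8}

Each tropical root is a break point of the lower envelope of the lines y = a_i + i · x (there are 4 lines, with slopes 0, 1, ..., 3). Only the lines that attain the minimum somewhere contribute to roots; other lines are dominated. Here the surviving (envelope) indices are i = 3, i = 2, i = 1, i = 0.
Intersections between consecutive envelope lines give the roots: for adjacent envelope indices i < j the intersection is x = (a_i − a_j) / (j − i). Reading off the sorted break points: {-5, 1, 8}.
Verification: at each break x_0, at least two indices attain the minimum of min_i(a_i + i · x_0).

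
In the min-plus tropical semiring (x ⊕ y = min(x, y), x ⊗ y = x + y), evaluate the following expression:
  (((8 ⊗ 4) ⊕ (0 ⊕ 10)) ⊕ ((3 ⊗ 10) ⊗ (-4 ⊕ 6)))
(((8 ⊗ 4) ⊕ (0 ⊕ 10)) ⊕ ((3 ⊗ 10) ⊗ (-4 ⊕ 6))) = 0

Expand innermost to outermost. Recall ⊕ takes the minimum of its arguments and ⊗ takes their sum. Working out the expression (((8 ⊗ 4) ⊕ (0 ⊕ 10)) ⊕ ((3 ⊗ 10) ⊗ (-4 ⊕ 6))) gives 0.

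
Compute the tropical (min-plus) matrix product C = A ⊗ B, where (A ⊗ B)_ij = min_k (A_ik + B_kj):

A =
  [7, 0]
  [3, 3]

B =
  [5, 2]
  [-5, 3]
A ⊗ B =
  [-5, 3]
  [-2, 5]

Apply the min-plus product entry-by-entry:
  C[0][0] = min over k of (A[0][0] + B[0][0] = 7 + 5 = 12, A[0][1] + B[1][0] = 0 + -5 = -5) = -5 (attained at k = 1)
  C[0][1] = min over k of (A[0][0] + B[0][1] = 7 + 2 = 9, A[0][1] + B[1][1] = 0 + 3 = 3) = 3 (attained at k = 1)
  C[1][0] = min over k of (A[1][0] + B[0][0] = 3 + 5 = 8, A[1][1] + B[1][0] = 3 + -5 = -2) = -2 (attained at k = 1)
  C[1][1] = min over k of (A[1][0] + B[0][1] = 3 + 2 = 5, A[1][1] + B[1][1] = 3 + 3 = 6) = 5 (attained at k = 0)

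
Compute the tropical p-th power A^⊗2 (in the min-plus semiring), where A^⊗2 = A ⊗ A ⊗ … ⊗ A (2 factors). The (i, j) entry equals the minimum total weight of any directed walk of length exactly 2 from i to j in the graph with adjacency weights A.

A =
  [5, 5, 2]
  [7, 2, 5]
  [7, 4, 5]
A^⊗2 =
  [9, 6, 7]
  [9, 4, 7]
  [11, 6, 9]

Each entry (A^⊗2)_ij equals the minimum over all length-2 walks i = v_0 → v_1 → … → v_2 = j of Σ_t A[v_t][v_{t+1}]. For example, for (i, j) = (0, 2) we minimise over 3 possible intermediate vertex sequences; the minimum is 7, attained along the walk 0 → 0 → 2.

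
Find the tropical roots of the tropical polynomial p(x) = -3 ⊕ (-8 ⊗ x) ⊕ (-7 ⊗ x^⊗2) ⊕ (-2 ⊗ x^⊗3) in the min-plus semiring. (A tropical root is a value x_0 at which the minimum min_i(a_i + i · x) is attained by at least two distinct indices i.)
Roots: {-5, -1, 5}

Each tropical root is a break point of the lower envelope of the lines y = a_i + i · x (there are 4 lines, with slopes 0, 1, ..., 3). Only the lines that attain the minimum somewhere contribute to roots; other lines are dominated. Here the surviving (envelope) indices are i = 3, i = 2, i = 1, i = 0.
Intersections between consecutive envelope lines give the roots: for adjacent envelope indices i < j the intersection is x = (a_i − a_j) / (j − i). Reading off the sorted break points: {-5, -1, 5}.
Verification: at each break x_0, at least two indices attain the minimum of min_i(a_i + i · x_0).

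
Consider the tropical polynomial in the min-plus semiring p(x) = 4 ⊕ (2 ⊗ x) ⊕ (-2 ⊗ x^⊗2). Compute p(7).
p(7) = 4

A tropical monomial a ⊗ x^⊗i evaluates to a + i · x. Evaluating each term at x = 7:
  Term 0 contributes 4 + 0 · 7 = 4
  Term 1 contributes 2 + 1 · 7 = 9
  Term 2 contributes -2 + 2 · 7 = 12
p(7) = ⊕ of these = min[4, 9, 12] = 4.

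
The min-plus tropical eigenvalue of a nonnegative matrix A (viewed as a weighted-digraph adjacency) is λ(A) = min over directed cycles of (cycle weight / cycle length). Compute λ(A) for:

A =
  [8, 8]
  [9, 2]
λ(A) = 2

Enumerate directed cycles and compute their means (weight / length). Sample:
  cycle 0 → 0: weight = 8, length = 1, mean = 8/1 ≈ 8.000
  cycle 1 → 1: weight = 2, length = 1, mean = 2/1 ≈ 2.000
  cycle 0 → 1 → 0: weight = 17, length = 2, mean = 17/2 ≈ 8.500
  cycle 1 → 0 → 1: weight = 17, length = 2, mean = 17/2 ≈ 8.500
Minimum mean = 2.000, attained e.g. along the cycle 1 → 1 with weight 2 and length 1. So λ(A) = 2/1 = 2.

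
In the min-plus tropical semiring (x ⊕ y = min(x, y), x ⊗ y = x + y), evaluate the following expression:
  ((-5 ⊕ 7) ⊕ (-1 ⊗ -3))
((-5 ⊕ 7) ⊕ (-1 ⊗ -3)) = -5

Expand innermost to outermost. Recall ⊕ takes the minimum of its arguments and ⊗ takes their sum. Working out the expression ((-5 ⊕ 7) ⊕ (-1 ⊗ -3)) gives -5.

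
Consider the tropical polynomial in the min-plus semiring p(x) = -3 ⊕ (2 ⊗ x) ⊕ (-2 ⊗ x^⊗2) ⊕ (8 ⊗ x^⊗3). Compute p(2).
p(2) = -3

A tropical monomial a ⊗ x^⊗i evaluates to a + i · x. Evaluating each term at x = 2:
  Term 0 contributes -3 + 0 · 2 = -3
  Term 1 contributes 2 + 1 · 2 = 4
  Term 2 contributes -2 + 2 · 2 = 2
  Term 3 contributes 8 + 3 · 2 = 14
p(2) = ⊕ of these = min[-3, 4, 2, 14] = -3.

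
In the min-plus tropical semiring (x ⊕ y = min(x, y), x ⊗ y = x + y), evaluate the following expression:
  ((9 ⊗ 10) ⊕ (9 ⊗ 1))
((9 ⊗ 10) ⊕ (9 ⊗ 1)) = 10

Expand innermost to outermost. Recall ⊕ takes the minimum of its arguments and ⊗ takes their sum. Working out the expression ((9 ⊗ 10) ⊕ (9 ⊗ 1)) gives 10.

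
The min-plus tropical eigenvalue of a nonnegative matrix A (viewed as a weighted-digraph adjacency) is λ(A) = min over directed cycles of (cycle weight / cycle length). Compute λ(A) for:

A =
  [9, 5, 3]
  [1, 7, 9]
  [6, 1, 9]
λ(A) = 5/3

Enumerate directed cycles and compute their means (weight / length). Sample:
  cycle 0 → 0: weight = 9, length = 1, mean = 9/1 ≈ 9.000
  cycle 1 → 1: weight = 7, length = 1, mean = 7/1 ≈ 7.000
  cycle 2 → 2: weight = 9, length = 1, mean = 9/1 ≈ 9.000
  cycle 0 → 1 → 0: weight = 6, length = 2, mean = 6/2 ≈ 3.000
  cycle 0 → 2 → 0: weight = 9, length = 2, mean = 9/2 ≈ 4.500
  cycle 1 → 0 → 1: weight = 6, length = 2, mean = 6/2 ≈ 3.000
Minimum mean = 1.667, attained e.g. along the cycle 0 → 2 → 1 → 0 with weight 5 and length 3. So λ(A) = 5/3 = 5/3.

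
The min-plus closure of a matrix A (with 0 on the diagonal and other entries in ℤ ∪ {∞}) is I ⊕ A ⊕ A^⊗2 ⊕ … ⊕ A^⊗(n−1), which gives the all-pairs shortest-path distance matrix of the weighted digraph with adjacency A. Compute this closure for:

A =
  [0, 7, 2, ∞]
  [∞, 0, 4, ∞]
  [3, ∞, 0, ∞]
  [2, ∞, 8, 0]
Closure =
  [0, 7, 2, ∞]
  [7, 0, 4, ∞]
  [3, 10, 0, ∞]
  [2, 9, 4, 0]

This is the Floyd-Warshall all-pairs shortest-path computation. For each intermediate vertex k = 0, 1, …, 3, update dist[i][j] ← min(dist[i][j], dist[i][k] + dist[k][j]). The final matrix gives, for each (i, j), the minimum total weight of any directed path from i to j (possibly empty when i = j).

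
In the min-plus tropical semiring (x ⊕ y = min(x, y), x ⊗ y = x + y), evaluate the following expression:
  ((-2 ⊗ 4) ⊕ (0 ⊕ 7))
((-2 ⊗ 4) ⊕ (0 ⊕ 7)) = 0

Expand innermost to outermost. Recall ⊕ takes the minimum of its arguments and ⊗ takes their sum. Working out the expression ((-2 ⊗ 4) ⊕ (0 ⊕ 7)) gives 0.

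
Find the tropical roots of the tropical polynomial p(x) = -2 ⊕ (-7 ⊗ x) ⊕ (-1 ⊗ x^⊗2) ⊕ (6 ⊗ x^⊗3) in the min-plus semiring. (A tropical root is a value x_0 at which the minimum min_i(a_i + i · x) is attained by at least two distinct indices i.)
Roots: {-7, -6, 5}

Each tropical root is a break point of the lower envelope of the lines y = a_i + i · x (there are 4 lines, with slopes 0, 1, ..., 3). Only the lines that attain the minimum somewhere contribute to roots; other lines are dominated. Here the surviving (envelope) indices are i = 3, i = 2, i = 1, i = 0.
Intersections between consecutive envelope lines give the roots: for adjacent envelope indices i < j the intersection is x = (a_i − a_j) / (j − i). Reading off the sorted break points: {-7, -6, 5}.
Verification: at each break x_0, at least two indices attain the minimum of min_i(a_i + i · x_0).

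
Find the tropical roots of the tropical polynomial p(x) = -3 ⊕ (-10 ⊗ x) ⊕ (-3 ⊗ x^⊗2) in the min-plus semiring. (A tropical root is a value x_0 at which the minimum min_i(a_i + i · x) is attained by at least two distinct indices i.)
Roots: {-7, 7}

Each tropical root is a break point of the lower envelope of the lines y = a_i + i · x (there are 3 lines, with slopes 0, 1, ..., 2). Only the lines that attain the minimum somewhere contribute to roots; other lines are dominated. Here the surviving (envelope) indices are i = 2, i = 1, i = 0.
Intersections between consecutive envelope lines give the roots: for adjacent envelope indices i < j the intersection is x = (a_i − a_j) / (j − i). Reading off the sorted break points: {-7, 7}.
Verification: at each break x_0, at least two indices attain the minimum of min_i(a_i + i · x_0).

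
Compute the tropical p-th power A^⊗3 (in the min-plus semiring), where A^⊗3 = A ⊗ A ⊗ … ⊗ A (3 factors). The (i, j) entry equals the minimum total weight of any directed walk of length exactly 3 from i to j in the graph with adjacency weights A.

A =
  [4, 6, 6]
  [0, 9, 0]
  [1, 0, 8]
A^⊗3 =
  [6, 6, 6]
  [0, 6, 0]
  [1, 0, 6]

Each entry (A^⊗3)_ij equals the minimum over all length-3 walks i = v_0 → v_1 → … → v_3 = j of Σ_t A[v_t][v_{t+1}]. For example, for (i, j) = (0, 2) we minimise over 9 possible intermediate vertex sequences; the minimum is 6, attained along the walk 0 → 2 → 1 → 2.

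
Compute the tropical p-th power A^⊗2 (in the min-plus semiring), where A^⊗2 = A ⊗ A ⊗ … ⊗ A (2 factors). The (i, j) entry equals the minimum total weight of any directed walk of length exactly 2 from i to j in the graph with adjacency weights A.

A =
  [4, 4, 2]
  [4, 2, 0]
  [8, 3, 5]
A^⊗2 =
  [8, 5, 4]
  [6, 3, 2]
  [7, 5, 3]

Each entry (A^⊗2)_ij equals the minimum over all length-2 walks i = v_0 → v_1 → … → v_2 = j of Σ_t A[v_t][v_{t+1}]. For example, for (i, j) = (0, 2) we minimise over 3 possible intermediate vertex sequences; the minimum is 4, attained along the walk 0 → 1 → 2.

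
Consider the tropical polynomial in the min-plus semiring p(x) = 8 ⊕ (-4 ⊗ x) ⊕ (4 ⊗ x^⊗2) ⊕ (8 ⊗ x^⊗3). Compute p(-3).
p(-3) = -7

A tropical monomial a ⊗ x^⊗i evaluates to a + i · x. Evaluating each term at x = -3:
  Term 0 contributes 8 + 0 · -3 = 8
  Term 1 contributes -4 + 1 · -3 = -7
  Term 2 contributes 4 + 2 · -3 = -2
  Term 3 contributes 8 + 3 · -3 = -1
p(-3) = ⊕ of these = min[8, -7, -2, -1] = -7.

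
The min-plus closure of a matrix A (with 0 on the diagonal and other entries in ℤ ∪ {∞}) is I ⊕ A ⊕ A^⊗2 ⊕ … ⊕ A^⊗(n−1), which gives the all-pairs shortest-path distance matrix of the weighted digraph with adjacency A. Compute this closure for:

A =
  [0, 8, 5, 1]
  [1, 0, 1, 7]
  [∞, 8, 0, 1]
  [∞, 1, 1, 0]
Closure =
  [0, 2, 2, 1]
  [1, 0, 1, 2]
  [3, 2, 0, 1]
  [2, 1, 1, 0]

This is the Floyd-Warshall all-pairs shortest-path computation. For each intermediate vertex k = 0, 1, …, 3, update dist[i][j] ← min(dist[i][j], dist[i][k] + dist[k][j]). The final matrix gives, for each (i, j), the minimum total weight of any directed path from i to j (possibly empty when i = j).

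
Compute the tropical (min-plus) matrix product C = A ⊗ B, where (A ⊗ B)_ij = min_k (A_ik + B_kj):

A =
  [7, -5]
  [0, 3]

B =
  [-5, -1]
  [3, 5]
A ⊗ B =
  [-2, 0]
  [-5, -1]

Apply the min-plus product entry-by-entry:
  C[0][0] = min over k of (A[0][0] + B[0][0] = 7 + -5 = 2, A[0][1] + B[1][0] = -5 + 3 = -2) = -2 (attained at k = 1)
  C[0][1] = min over k of (A[0][0] + B[0][1] = 7 + -1 = 6, A[0][1] + B[1][1] = -5 + 5 = 0) = 0 (attained at k = 1)
  C[1][0] = min over k of (A[1][0] + B[0][0] = 0 + -5 = -5, A[1][1] + B[1][0] = 3 + 3 = 6) = -5 (attained at k = 0)
  C[1][1] = min over k of (A[1][0] + B[0][1] = 0 + -1 = -1, A[1][1] + B[1][1] = 3 + 5 = 8) = -1 (attained at k = 0)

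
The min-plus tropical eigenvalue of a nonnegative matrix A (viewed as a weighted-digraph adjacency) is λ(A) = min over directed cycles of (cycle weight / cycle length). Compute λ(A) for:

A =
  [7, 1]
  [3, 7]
λ(A) = 2

Enumerate directed cycles and compute their means (weight / length). Sample:
  cycle 0 → 0: weight = 7, length = 1, mean = 7/1 ≈ 7.000
  cycle 1 → 1: weight = 7, length = 1, mean = 7/1 ≈ 7.000
  cycle 0 → 1 → 0: weight = 4, length = 2, mean = 4/2 ≈ 2.000
  cycle 1 → 0 → 1: weight = 4, length = 2, mean = 4/2 ≈ 2.000
Minimum mean = 2.000, attained e.g. along the cycle 0 → 1 → 0 with weight 4 and length 2. So λ(A) = 4/2 = 2.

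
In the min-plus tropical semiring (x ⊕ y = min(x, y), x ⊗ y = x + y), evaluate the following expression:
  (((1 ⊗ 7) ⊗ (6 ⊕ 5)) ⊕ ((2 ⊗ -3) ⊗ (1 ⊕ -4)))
(((1 ⊗ 7) ⊗ (6 ⊕ 5)) ⊕ ((2 ⊗ -3) ⊗ (1 ⊕ -4))) = -5

Expand innermost to outermost. Recall ⊕ takes the minimum of its arguments and ⊗ takes their sum. Working out the expression (((1 ⊗ 7) ⊗ (6 ⊕ 5)) ⊕ ((2 ⊗ -3) ⊗ (1 ⊕ -4))) gives -5.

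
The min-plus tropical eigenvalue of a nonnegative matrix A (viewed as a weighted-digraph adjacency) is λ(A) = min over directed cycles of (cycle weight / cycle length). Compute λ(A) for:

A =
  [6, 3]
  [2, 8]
λ(A) = 5/2

Enumerate directed cycles and compute their means (weight / length). Sample:
  cycle 0 → 0: weight = 6, length = 1, mean = 6/1 ≈ 6.000
  cycle 1 → 1: weight = 8, length = 1, mean = 8/1 ≈ 8.000
  cycle 0 → 1 → 0: weight = 5, length = 2, mean = 5/2 ≈ 2.500
  cycle 1 → 0 → 1: weight = 5, length = 2, mean = 5/2 ≈ 2.500
Minimum mean = 2.500, attained e.g. along the cycle 0 → 1 → 0 with weight 5 and length 2. So λ(A) = 5/2 = 5/2.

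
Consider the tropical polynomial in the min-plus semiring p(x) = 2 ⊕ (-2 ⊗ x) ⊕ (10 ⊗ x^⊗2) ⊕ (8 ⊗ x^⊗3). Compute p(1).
p(1) = -1

A tropical monomial a ⊗ x^⊗i evaluates to a + i · x. Evaluating each term at x = 1:
  Term 0 contributes 2 + 0 · 1 = 2
  Term 1 contributes -2 + 1 · 1 = -1
  Term 2 contributes 10 + 2 · 1 = 12
  Term 3 contributes 8 + 3 · 1 = 11
p(1) = ⊕ of these = min[2, -1, 12, 11] = -1.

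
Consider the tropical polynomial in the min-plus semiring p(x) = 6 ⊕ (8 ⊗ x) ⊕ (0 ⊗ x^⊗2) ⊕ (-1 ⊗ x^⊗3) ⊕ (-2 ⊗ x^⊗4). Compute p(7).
p(7) = 6

A tropical monomial a ⊗ x^⊗i evaluates to a + i · x. Evaluating each term at x = 7:
  Term 0 contributes 6 + 0 · 7 = 6
  Term 1 contributes 8 + 1 · 7 = 15
  Term 2 contributes 0 + 2 · 7 = 14
  Term 3 contributes -1 + 3 · 7 = 20
  Term 4 contributes -2 + 4 · 7 = 26
p(7) = ⊕ of these = min[6, 15, 14, 20, 26] = 6.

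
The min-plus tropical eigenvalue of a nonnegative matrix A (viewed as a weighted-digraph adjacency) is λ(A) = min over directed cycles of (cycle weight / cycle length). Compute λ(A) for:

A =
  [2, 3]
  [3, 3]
λ(A) = 2

Enumerate directed cycles and compute their means (weight / length). Sample:
  cycle 0 → 0: weight = 2, length = 1, mean = 2/1 ≈ 2.000
  cycle 1 → 1: weight = 3, length = 1, mean = 3/1 ≈ 3.000
  cycle 0 → 1 → 0: weight = 6, length = 2, mean = 6/2 ≈ 3.000
  cycle 1 → 0 → 1: weight = 6, length = 2, mean = 6/2 ≈ 3.000
Minimum mean = 2.000, attained e.g. along the cycle 0 → 0 with weight 2 and length 1. So λ(A) = 2/1 = 2.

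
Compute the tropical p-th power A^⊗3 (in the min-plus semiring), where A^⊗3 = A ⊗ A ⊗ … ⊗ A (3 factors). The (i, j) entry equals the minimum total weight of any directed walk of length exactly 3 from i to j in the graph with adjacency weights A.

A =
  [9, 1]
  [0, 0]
A^⊗3 =
  [1, 1]
  [0, 0]

Each entry (A^⊗3)_ij equals the minimum over all length-3 walks i = v_0 → v_1 → … → v_3 = j of Σ_t A[v_t][v_{t+1}]. For example, for (i, j) = (0, 1) we minimise over 4 possible intermediate vertex sequences; the minimum is 1, attained along the walk 0 → 1 → 1 → 1.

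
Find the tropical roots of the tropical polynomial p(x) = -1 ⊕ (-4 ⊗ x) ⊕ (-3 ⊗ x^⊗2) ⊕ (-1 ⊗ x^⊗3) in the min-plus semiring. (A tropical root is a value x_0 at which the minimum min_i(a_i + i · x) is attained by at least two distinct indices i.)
Roots: {-2, -1, 3}

Each tropical root is a break point of the lower envelope of the lines y = a_i + i · x (there are 4 lines, with slopes 0, 1, ..., 3). Only the lines that attain the minimum somewhere contribute to roots; other lines are dominated. Here the surviving (envelope) indices are i = 3, i = 2, i = 1, i = 0.
Intersections between consecutive envelope lines give the roots: for adjacent envelope indices i < j the intersection is x = (a_i − a_j) / (j − i). Reading off the sorted break points: {-2, -1, 3}.
Verification: at each break x_0, at least two indices attain the minimum of min_i(a_i + i · x_0).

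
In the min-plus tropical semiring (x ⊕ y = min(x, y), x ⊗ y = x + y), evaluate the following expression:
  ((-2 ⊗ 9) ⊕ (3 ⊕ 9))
((-2 ⊗ 9) ⊕ (3 ⊕ 9)) = 3

Expand innermost to outermost. Recall ⊕ takes the minimum of its arguments and ⊗ takes their sum. Working out the expression ((-2 ⊗ 9) ⊕ (3 ⊕ 9)) gives 3.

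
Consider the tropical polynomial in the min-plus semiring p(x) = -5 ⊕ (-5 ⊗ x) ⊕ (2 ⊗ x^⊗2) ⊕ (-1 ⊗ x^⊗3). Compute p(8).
p(8) = -5

A tropical monomial a ⊗ x^⊗i evaluates to a + i · x. Evaluating each term at x = 8:
  Term 0 contributes -5 + 0 · 8 = -5
  Term 1 contributes -5 + 1 · 8 = 3
  Term 2 contributes 2 + 2 · 8 = 18
  Term 3 contributes -1 + 3 · 8 = 23
p(8) = ⊕ of these = min[-5, 3, 18, 23] = -5.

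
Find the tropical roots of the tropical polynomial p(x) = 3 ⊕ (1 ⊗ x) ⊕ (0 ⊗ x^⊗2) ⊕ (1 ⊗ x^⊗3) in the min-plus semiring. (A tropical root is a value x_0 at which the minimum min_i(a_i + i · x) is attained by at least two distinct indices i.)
Roots: {-1, 1, 2}

Each tropical root is a break point of the lower envelope of the lines y = a_i + i · x (there are 4 lines, with slopes 0, 1, ..., 3). Only the lines that attain the minimum somewhere contribute to roots; other lines are dominated. Here the surviving (envelope) indices are i = 3, i = 2, i = 1, i = 0.
Intersections between consecutive envelope lines give the roots: for adjacent envelope indices i < j the intersection is x = (a_i − a_j) / (j − i). Reading off the sorted break points: {-1, 1, 2}.
Verification: at each break x_0, at least two indices attain the minimum of min_i(a_i + i · x_0).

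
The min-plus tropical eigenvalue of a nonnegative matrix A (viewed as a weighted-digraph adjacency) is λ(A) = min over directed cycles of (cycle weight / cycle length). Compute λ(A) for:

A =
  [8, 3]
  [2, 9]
λ(A) = 5/2

Enumerate directed cycles and compute their means (weight / length). Sample:
  cycle 0 → 0: weight = 8, length = 1, mean = 8/1 ≈ 8.000
  cycle 1 → 1: weight = 9, length = 1, mean = 9/1 ≈ 9.000
  cycle 0 → 1 → 0: weight = 5, length = 2, mean = 5/2 ≈ 2.500
  cycle 1 → 0 → 1: weight = 5, length = 2, mean = 5/2 ≈ 2.500
Minimum mean = 2.500, attained e.g. along the cycle 0 → 1 → 0 with weight 5 and length 2. So λ(A) = 5/2 = 5/2.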